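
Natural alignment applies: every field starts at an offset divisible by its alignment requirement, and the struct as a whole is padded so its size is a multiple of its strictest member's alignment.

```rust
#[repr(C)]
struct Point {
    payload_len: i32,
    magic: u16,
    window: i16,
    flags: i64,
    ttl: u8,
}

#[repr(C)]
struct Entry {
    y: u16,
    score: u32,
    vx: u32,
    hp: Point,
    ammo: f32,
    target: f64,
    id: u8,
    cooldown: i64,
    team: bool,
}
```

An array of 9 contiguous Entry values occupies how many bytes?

720

Point: @0: payload_len [4B, align 4] → 4; @4: magic [2B, align 2] → 6; @6: window [2B, align 2] → 8; @8: flags [8B, align 8] → 16; @16: ttl [1B, align 1] → 17; +7 tail pad (align 8); size 24, align 8
@0: y [2B, align 2] → 2
+2 pad (align 4)
@4: score [4B, align 4] → 8
@8: vx [4B, align 4] → 12
+4 pad (align 8)
@16: hp [24B, align 8] → 40
@40: ammo [4B, align 4] → 44
+4 pad (align 8)
@48: target [8B, align 8] → 56
@56: id [1B, align 1] → 57
+7 pad (align 8)
@64: cooldown [8B, align 8] → 72
@72: team [1B, align 1] → 73
+7 tail pad (align 8)
size 80, align 8
array of 9: 9 × 80 = 720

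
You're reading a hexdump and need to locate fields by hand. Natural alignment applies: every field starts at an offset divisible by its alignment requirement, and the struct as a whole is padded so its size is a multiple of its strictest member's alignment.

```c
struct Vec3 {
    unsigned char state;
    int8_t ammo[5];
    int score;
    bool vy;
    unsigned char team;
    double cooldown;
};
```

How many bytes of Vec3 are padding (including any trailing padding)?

4

state at 0 (size 1, align 1) → ends 1
ammo at 1 (size 5, align 1) → ends 6
pad 2 to align 4 for score
score at 8 (size 4, align 4) → ends 12
vy at 12 (size 1, align 1) → ends 13
team at 13 (size 1, align 1) → ends 14
pad 2 to align 8 for cooldown
cooldown at 16 (size 8, align 8) → ends 24
total 24 bytes, alignment 8
data bytes 20, size 24 → padding 4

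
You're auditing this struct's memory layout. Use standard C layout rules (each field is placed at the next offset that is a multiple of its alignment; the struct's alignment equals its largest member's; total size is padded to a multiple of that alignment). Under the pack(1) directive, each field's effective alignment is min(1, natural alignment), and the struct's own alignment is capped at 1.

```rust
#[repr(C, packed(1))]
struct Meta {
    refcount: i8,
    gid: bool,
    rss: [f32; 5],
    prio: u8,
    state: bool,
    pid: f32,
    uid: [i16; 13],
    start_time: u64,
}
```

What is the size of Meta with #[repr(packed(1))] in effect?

0..1  refcount  (1B, 1-aligned)
1..2  gid  (1B, 1-aligned)
2..22  rss  (20B, 1-aligned)
22..23  prio  (1B, 1-aligned)
23..24  state  (1B, 1-aligned)
24..28  pid  (4B, 1-aligned)
28..54  uid  (26B, 1-aligned)
54..62  start_time  (8B, 1-aligned)
sizeof = 62, alignof = 1

62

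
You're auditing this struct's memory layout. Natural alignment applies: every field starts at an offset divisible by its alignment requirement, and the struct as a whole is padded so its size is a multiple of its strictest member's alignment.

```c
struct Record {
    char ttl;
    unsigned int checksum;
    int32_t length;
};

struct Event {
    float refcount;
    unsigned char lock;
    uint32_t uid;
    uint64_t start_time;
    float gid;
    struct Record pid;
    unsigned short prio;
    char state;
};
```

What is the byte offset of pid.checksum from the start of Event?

Record: 0..1  ttl  (1B, 1-aligned); 1..4  -- padding (3B); 4..8  checksum  (4B, 4-aligned); 8..12  length  (4B, 4-aligned); sizeof = 12, alignof = 4
0..4  refcount  (4B, 4-aligned)
4..5  lock  (1B, 1-aligned)
5..8  -- padding (3B)
8..12  uid  (4B, 4-aligned)
12..16  -- padding (4B)
16..24  start_time  (8B, 8-aligned)
24..28  gid  (4B, 4-aligned)
28..40  pid  (12B, 4-aligned)
within Record: checksum at 4
28 + 4 = 32

32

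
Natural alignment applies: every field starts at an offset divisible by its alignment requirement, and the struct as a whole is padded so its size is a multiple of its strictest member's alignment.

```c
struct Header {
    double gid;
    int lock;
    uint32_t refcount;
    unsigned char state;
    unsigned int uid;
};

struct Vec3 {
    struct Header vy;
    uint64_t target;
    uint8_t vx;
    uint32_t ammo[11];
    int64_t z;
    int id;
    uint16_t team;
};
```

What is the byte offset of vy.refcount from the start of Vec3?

12

Header: @0: gid [8B, align 8] → 8; @8: lock [4B, align 4] → 12; @12: refcount [4B, align 4] → 16; @16: state [1B, align 1] → 17; +3 pad (align 4); @20: uid [4B, align 4] → 24; size 24, align 8
@0: vy [24B, align 8] → 24
within Header: refcount at 12
0 + 12 = 12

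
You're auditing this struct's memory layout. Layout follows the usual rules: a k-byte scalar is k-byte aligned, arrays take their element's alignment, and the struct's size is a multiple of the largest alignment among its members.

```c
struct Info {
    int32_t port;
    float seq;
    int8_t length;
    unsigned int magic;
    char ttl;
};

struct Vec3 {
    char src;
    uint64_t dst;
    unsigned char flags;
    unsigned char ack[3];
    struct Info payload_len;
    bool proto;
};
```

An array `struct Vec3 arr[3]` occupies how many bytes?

144

Info: @0: port [4B, align 4] → 4; @4: seq [4B, align 4] → 8; @8: length [1B, align 1] → 9; +3 pad (align 4); @12: magic [4B, align 4] → 16; @16: ttl [1B, align 1] → 17; +3 tail pad (align 4); size 20, align 4
@0: src [1B, align 1] → 1
+7 pad (align 8)
@8: dst [8B, align 8] → 16
@16: flags [1B, align 1] → 17
@17: ack [3B, align 1] → 20
@20: payload_len [20B, align 4] → 40
@40: proto [1B, align 1] → 41
+7 tail pad (align 8)
size 48, align 8
array of 3: 3 × 48 = 144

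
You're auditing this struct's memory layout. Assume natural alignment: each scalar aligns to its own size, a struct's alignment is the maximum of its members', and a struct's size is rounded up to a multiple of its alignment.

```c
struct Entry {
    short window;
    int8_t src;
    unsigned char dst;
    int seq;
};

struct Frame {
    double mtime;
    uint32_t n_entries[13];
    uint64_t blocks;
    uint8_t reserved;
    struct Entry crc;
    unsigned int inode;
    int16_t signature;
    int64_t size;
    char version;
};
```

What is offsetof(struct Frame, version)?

Entry: window at 0 (size 2, align 2) → ends 2; src at 2 (size 1, align 1) → ends 3; dst at 3 (size 1, align 1) → ends 4; seq at 4 (size 4, align 4) → ends 8; total 8 bytes, alignment 4
mtime at 0 (size 8, align 8) → ends 8
n_entries at 8 (size 52, align 4) → ends 60
pad 4 to align 8 for blocks
blocks at 64 (size 8, align 8) → ends 72
reserved at 72 (size 1, align 1) → ends 73
pad 3 to align 4 for crc
crc at 76 (size 8, align 4) → ends 84
inode at 84 (size 4, align 4) → ends 88
signature at 88 (size 2, align 2) → ends 90
pad 6 to align 8 for size
size at 96 (size 8, align 8) → ends 104
version at 104 (size 1, align 1) → ends 105

104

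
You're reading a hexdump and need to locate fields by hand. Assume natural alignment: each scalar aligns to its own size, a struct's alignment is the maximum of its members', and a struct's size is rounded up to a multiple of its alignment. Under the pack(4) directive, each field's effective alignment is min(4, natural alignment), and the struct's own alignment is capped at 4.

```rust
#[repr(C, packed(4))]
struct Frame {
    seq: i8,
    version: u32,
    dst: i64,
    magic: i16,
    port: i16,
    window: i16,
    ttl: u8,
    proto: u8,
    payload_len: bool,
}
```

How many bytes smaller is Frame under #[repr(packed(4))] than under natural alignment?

natural layout:
  @0: seq [1B, align 1] → 1
  +3 pad (align 4)
  @4: version [4B, align 4] → 8
  @8: dst [8B, align 8] → 16
  @16: magic [2B, align 2] → 18
  @18: port [2B, align 2] → 20
  @20: window [2B, align 2] → 22
  @22: ttl [1B, align 1] → 23
  @23: proto [1B, align 1] → 24
  @24: payload_len [1B, align 1] → 25
  +7 tail pad (align 8)
  size 32, align 8
packed(4) layout:
  @0: seq [1B, align 1] → 1
  +3 pad (align 4)
  @4: version [4B, align 4] → 8
  @8: dst [8B, align 4] → 16
  @16: magic [2B, align 2] → 18
  @18: port [2B, align 2] → 20
  @20: window [2B, align 2] → 22
  @22: ttl [1B, align 1] → 23
  @23: proto [1B, align 1] → 24
  @24: payload_len [1B, align 1] → 25
  +3 tail pad (align 4)
  size 28, align 4
32 − 28 = 4

4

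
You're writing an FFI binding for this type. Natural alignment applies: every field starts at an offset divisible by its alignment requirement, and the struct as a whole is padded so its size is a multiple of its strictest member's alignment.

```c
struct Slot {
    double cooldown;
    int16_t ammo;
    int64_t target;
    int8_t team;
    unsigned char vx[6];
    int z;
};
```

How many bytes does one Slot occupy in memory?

40 bytes

@0: cooldown [8B, align 8] → 8
@8: ammo [2B, align 2] → 10
+6 pad (align 8)
@16: target [8B, align 8] → 24
@24: team [1B, align 1] → 25
@25: vx [6B, align 1] → 31
+1 pad (align 4)
@32: z [4B, align 4] → 36
+4 tail pad (align 8)
size 40, align 8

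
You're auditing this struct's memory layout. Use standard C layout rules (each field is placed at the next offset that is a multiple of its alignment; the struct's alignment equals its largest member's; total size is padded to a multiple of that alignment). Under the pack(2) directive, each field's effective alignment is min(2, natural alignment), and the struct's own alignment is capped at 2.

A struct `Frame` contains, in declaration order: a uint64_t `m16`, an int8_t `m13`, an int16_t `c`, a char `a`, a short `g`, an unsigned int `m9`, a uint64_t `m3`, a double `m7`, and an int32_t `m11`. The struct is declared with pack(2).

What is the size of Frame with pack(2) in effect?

m16 at 0 (size 8, align 2) → ends 8
m13 at 8 (size 1, align 1) → ends 9
pad 1 to align 2 for c
c at 10 (size 2, align 2) → ends 12
a at 12 (size 1, align 1) → ends 13
pad 1 to align 2 for g
g at 14 (size 2, align 2) → ends 16
m9 at 16 (size 4, align 2) → ends 20
m3 at 20 (size 8, align 2) → ends 28
m7 at 28 (size 8, align 2) → ends 36
m11 at 36 (size 4, align 2) → ends 40
total 40 bytes, alignment 2

40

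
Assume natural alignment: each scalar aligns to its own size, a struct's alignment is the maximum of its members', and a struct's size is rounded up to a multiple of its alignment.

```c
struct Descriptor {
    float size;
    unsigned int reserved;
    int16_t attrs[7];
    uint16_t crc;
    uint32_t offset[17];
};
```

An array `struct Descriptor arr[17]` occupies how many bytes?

@0: size [4B, align 4] → 4
@4: reserved [4B, align 4] → 8
@8: attrs [14B, align 2] → 22
@22: crc [2B, align 2] → 24
@24: offset [68B, align 4] → 92
size 92, align 4
array of 17: 17 × 92 = 1564

1564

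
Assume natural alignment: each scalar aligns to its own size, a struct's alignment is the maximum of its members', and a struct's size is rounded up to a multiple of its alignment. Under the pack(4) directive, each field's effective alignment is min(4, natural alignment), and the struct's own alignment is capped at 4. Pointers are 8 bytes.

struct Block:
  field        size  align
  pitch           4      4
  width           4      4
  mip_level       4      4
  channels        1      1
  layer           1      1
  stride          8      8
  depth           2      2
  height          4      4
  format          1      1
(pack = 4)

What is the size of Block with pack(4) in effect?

pitch at 0 (size 4, align 4) → ends 4
width at 4 (size 4, align 4) → ends 8
mip_level at 8 (size 4, align 4) → ends 12
channels at 12 (size 1, align 1) → ends 13
layer at 13 (size 1, align 1) → ends 14
pad 2 to align 4 for stride
stride at 16 (size 8, align 4) → ends 24
depth at 24 (size 2, align 2) → ends 26
pad 2 to align 4 for height
height at 28 (size 4, align 4) → ends 32
format at 32 (size 1, align 1) → ends 33
tail pad 3 to reach multiple of 4
total 36 bytes, alignment 4

36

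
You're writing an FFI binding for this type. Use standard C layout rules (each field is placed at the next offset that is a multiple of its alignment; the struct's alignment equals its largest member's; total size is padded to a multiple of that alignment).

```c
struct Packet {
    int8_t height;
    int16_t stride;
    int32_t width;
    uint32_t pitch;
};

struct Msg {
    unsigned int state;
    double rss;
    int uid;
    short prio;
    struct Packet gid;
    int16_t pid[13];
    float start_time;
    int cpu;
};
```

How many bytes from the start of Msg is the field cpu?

68

Packet: @0: height [1B, align 1] → 1; +1 pad (align 2); @2: stride [2B, align 2] → 4; @4: width [4B, align 4] → 8; @8: pitch [4B, align 4] → 12; size 12, align 4
@0: state [4B, align 4] → 4
+4 pad (align 8)
@8: rss [8B, align 8] → 16
@16: uid [4B, align 4] → 20
@20: prio [2B, align 2] → 22
+2 pad (align 4)
@24: gid [12B, align 4] → 36
@36: pid [26B, align 2] → 62
+2 pad (align 4)
@64: start_time [4B, align 4] → 68
@68: cpu [4B, align 4] → 72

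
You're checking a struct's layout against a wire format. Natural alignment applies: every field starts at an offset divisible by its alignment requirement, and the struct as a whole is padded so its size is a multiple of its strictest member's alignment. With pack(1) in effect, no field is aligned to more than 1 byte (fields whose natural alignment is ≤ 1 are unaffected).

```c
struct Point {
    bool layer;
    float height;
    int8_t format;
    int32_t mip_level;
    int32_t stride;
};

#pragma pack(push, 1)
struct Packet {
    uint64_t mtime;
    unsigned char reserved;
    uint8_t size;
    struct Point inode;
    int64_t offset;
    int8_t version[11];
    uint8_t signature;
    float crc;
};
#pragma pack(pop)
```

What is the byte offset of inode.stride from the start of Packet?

26

Point: layer at 0 (size 1, align 1) → ends 1; pad 3 to align 4 for height; height at 4 (size 4, align 4) → ends 8; format at 8 (size 1, align 1) → ends 9; pad 3 to align 4 for mip_level; mip_level at 12 (size 4, align 4) → ends 16; stride at 16 (size 4, align 4) → ends 20; total 20 bytes, alignment 4
mtime at 0 (size 8, align 1) → ends 8
reserved at 8 (size 1, align 1) → ends 9
size at 9 (size 1, align 1) → ends 10
inode at 10 (size 20, align 1) → ends 30
within Point: stride at 16
10 + 16 = 26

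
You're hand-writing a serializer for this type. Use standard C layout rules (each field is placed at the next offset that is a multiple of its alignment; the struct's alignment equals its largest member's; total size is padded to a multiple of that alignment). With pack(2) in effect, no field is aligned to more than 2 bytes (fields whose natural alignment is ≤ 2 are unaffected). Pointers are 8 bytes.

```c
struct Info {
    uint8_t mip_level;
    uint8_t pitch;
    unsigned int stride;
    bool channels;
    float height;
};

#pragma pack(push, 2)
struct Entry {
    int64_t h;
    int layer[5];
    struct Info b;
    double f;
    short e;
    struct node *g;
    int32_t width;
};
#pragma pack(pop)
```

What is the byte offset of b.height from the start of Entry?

40

Info: @0: mip_level [1B, align 1] → 1; @1: pitch [1B, align 1] → 2; +2 pad (align 4); @4: stride [4B, align 4] → 8; @8: channels [1B, align 1] → 9; +3 pad (align 4); @12: height [4B, align 4] → 16; size 16, align 4
@0: h [8B, align 2] → 8
@8: layer [20B, align 2] → 28
@28: b [16B, align 2] → 44
within Info: height at 12
28 + 12 = 40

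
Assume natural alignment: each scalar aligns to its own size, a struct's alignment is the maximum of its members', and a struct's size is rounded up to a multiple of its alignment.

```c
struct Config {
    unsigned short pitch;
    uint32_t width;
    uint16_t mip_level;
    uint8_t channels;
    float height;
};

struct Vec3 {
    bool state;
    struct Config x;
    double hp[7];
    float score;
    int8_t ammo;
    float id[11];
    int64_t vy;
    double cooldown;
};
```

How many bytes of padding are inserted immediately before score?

0

Config: pitch at 0 (size 2, align 2) → ends 2; pad 2 to align 4 for width; width at 4 (size 4, align 4) → ends 8; mip_level at 8 (size 2, align 2) → ends 10; channels at 10 (size 1, align 1) → ends 11; pad 1 to align 4 for height; height at 12 (size 4, align 4) → ends 16; total 16 bytes, alignment 4
state at 0 (size 1, align 1) → ends 1
pad 3 to align 4 for x
x at 4 (size 16, align 4) → ends 20
pad 4 to align 8 for hp
hp at 24 (size 56, align 8) → ends 80
score at 80 (size 4, align 4) → ends 84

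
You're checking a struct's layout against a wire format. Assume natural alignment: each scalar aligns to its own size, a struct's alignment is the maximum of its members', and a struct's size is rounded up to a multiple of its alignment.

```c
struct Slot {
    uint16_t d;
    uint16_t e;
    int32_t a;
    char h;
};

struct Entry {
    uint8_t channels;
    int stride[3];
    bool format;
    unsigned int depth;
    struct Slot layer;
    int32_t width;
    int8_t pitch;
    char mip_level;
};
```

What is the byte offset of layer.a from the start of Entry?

28

Slot: 0..2  d  (2B, 2-aligned); 2..4  e  (2B, 2-aligned); 4..8  a  (4B, 4-aligned); 8..9  h  (1B, 1-aligned); 9..12  -- tail padding (3B); sizeof = 12, alignof = 4
0..1  channels  (1B, 1-aligned)
1..4  -- padding (3B)
4..16  stride  (12B, 4-aligned)
16..17  format  (1B, 1-aligned)
17..20  -- padding (3B)
20..24  depth  (4B, 4-aligned)
24..36  layer  (12B, 4-aligned)
within Slot: a at 4
24 + 4 = 28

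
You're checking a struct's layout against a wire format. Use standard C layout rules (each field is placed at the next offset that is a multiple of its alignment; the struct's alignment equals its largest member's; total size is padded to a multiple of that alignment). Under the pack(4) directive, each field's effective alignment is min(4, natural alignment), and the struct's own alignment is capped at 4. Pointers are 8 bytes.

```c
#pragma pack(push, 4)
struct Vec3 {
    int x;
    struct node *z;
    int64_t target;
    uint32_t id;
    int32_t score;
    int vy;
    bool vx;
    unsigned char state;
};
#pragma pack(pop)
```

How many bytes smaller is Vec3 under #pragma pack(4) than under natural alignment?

natural layout:
  x at 0 (size 4, align 4) → ends 4
  pad 4 to align 8 for z
  z at 8 (size 8, align 8) → ends 16
  target at 16 (size 8, align 8) → ends 24
  id at 24 (size 4, align 4) → ends 28
  score at 28 (size 4, align 4) → ends 32
  vy at 32 (size 4, align 4) → ends 36
  vx at 36 (size 1, align 1) → ends 37
  state at 37 (size 1, align 1) → ends 38
  tail pad 2 to reach multiple of 8
  total 40 bytes, alignment 8
packed(4) layout:
  x at 0 (size 4, align 4) → ends 4
  z at 4 (size 8, align 4) → ends 12
  target at 12 (size 8, align 4) → ends 20
  id at 20 (size 4, align 4) → ends 24
  score at 24 (size 4, align 4) → ends 28
  vy at 28 (size 4, align 4) → ends 32
  vx at 32 (size 1, align 1) → ends 33
  state at 33 (size 1, align 1) → ends 34
  tail pad 2 to reach multiple of 4
  total 36 bytes, alignment 4
40 − 36 = 4

4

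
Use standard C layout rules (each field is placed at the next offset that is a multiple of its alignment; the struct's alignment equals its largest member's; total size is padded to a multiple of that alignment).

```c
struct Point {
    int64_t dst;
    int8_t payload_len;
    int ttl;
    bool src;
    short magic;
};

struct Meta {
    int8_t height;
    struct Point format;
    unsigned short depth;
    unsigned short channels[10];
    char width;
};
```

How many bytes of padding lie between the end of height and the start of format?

Point: 0..8  dst  (8B, 8-aligned); 8..9  payload_len  (1B, 1-aligned); 9..12  -- padding (3B); 12..16  ttl  (4B, 4-aligned); 16..17  src  (1B, 1-aligned); 17..18  -- padding (1B); 18..20  magic  (2B, 2-aligned); 20..24  -- tail padding (4B); sizeof = 24, alignof = 8
0..1  height  (1B, 1-aligned)
1..8  -- padding (7B)
8..32  format  (24B, 8-aligned)

7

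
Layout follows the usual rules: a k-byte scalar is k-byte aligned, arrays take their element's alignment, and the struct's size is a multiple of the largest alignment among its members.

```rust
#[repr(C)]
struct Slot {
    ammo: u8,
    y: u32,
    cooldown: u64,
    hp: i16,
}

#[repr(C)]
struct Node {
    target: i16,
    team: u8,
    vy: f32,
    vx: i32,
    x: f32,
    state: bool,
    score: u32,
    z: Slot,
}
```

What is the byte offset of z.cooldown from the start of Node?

Slot: @0: ammo [1B, align 1] → 1; +3 pad (align 4); @4: y [4B, align 4] → 8; @8: cooldown [8B, align 8] → 16; @16: hp [2B, align 2] → 18; +6 tail pad (align 8); size 24, align 8
@0: target [2B, align 2] → 2
@2: team [1B, align 1] → 3
+1 pad (align 4)
@4: vy [4B, align 4] → 8
@8: vx [4B, align 4] → 12
@12: x [4B, align 4] → 16
@16: state [1B, align 1] → 17
+3 pad (align 4)
@20: score [4B, align 4] → 24
@24: z [24B, align 8] → 48
within Slot: cooldown at 8
24 + 8 = 32

32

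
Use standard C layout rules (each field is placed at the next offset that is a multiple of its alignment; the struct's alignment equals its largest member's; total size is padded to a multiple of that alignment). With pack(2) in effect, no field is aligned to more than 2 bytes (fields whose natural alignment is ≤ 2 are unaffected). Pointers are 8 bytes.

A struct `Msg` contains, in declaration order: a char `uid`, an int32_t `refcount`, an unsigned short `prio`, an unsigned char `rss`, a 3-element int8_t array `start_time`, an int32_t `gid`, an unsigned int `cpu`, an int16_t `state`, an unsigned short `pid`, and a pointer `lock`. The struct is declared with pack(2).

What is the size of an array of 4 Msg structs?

128

uid at 0 (size 1, align 1) → ends 1
pad 1 to align 2 for refcount
refcount at 2 (size 4, align 2) → ends 6
prio at 6 (size 2, align 2) → ends 8
rss at 8 (size 1, align 1) → ends 9
start_time at 9 (size 3, align 1) → ends 12
gid at 12 (size 4, align 2) → ends 16
cpu at 16 (size 4, align 2) → ends 20
state at 20 (size 2, align 2) → ends 22
pid at 22 (size 2, align 2) → ends 24
lock at 24 (size 8, align 2) → ends 32
total 32 bytes, alignment 2
array of 4: 4 × 32 = 128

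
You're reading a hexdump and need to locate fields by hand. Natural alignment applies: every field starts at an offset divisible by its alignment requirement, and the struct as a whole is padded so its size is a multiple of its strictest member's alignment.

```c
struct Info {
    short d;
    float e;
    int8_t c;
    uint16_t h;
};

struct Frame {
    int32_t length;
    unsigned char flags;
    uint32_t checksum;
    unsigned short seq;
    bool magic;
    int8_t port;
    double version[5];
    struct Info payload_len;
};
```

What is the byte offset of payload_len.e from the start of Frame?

Info: 0..2  d  (2B, 2-aligned); 2..4  -- padding (2B); 4..8  e  (4B, 4-aligned); 8..9  c  (1B, 1-aligned); 9..10  -- padding (1B); 10..12  h  (2B, 2-aligned); sizeof = 12, alignof = 4
0..4  length  (4B, 4-aligned)
4..5  flags  (1B, 1-aligned)
5..8  -- padding (3B)
8..12  checksum  (4B, 4-aligned)
12..14  seq  (2B, 2-aligned)
14..15  magic  (1B, 1-aligned)
15..16  port  (1B, 1-aligned)
16..56  version  (40B, 8-aligned)
56..68  payload_len  (12B, 4-aligned)
within Info: e at 4
56 + 4 = 60

60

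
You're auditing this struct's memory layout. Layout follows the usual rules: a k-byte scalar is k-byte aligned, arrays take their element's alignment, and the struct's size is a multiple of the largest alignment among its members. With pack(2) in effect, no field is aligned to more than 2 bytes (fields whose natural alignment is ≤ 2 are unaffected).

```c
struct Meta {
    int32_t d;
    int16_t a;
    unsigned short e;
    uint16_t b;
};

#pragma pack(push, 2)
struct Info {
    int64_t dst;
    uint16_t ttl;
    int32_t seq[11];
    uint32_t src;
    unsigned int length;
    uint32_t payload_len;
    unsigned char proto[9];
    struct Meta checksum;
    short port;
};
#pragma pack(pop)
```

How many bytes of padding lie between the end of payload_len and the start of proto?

0

Meta: d at 0 (size 4, align 4) → ends 4; a at 4 (size 2, align 2) → ends 6; e at 6 (size 2, align 2) → ends 8; b at 8 (size 2, align 2) → ends 10; tail pad 2 to reach multiple of 4; total 12 bytes, alignment 4
dst at 0 (size 8, align 2) → ends 8
ttl at 8 (size 2, align 2) → ends 10
seq at 10 (size 44, align 2) → ends 54
src at 54 (size 4, align 2) → ends 58
length at 58 (size 4, align 2) → ends 62
payload_len at 62 (size 4, align 2) → ends 66
proto at 66 (size 9, align 1) → ends 75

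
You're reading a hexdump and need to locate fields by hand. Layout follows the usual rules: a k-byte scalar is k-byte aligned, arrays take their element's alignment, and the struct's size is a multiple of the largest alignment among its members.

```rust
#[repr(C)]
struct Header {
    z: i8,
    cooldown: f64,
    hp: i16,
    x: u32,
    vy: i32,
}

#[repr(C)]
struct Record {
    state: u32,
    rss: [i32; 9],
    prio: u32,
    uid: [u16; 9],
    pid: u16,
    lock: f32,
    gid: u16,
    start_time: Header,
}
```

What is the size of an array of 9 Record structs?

Header: z at 0 (size 1, align 1) → ends 1; pad 7 to align 8 for cooldown; cooldown at 8 (size 8, align 8) → ends 16; hp at 16 (size 2, align 2) → ends 18; pad 2 to align 4 for x; x at 20 (size 4, align 4) → ends 24; vy at 24 (size 4, align 4) → ends 28; tail pad 4 to reach multiple of 8; total 32 bytes, alignment 8
state at 0 (size 4, align 4) → ends 4
rss at 4 (size 36, align 4) → ends 40
prio at 40 (size 4, align 4) → ends 44
uid at 44 (size 18, align 2) → ends 62
pid at 62 (size 2, align 2) → ends 64
lock at 64 (size 4, align 4) → ends 68
gid at 68 (size 2, align 2) → ends 70
pad 2 to align 8 for start_time
start_time at 72 (size 32, align 8) → ends 104
total 104 bytes, alignment 8
array of 9: 9 × 104 = 936

936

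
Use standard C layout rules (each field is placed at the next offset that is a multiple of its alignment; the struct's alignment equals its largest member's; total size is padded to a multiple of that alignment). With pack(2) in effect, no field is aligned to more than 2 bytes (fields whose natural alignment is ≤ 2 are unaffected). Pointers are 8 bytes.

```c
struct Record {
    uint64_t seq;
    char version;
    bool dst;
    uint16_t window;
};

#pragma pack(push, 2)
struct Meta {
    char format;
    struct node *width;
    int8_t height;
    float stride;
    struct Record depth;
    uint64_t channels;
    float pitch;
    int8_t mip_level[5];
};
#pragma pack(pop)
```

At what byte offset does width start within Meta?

2

Record: @0: seq [8B, align 8] → 8; @8: version [1B, align 1] → 9; @9: dst [1B, align 1] → 10; @10: window [2B, align 2] → 12; +4 tail pad (align 8); size 16, align 8
@0: format [1B, align 1] → 1
+1 pad (align 2)
@2: width [8B, align 2] → 10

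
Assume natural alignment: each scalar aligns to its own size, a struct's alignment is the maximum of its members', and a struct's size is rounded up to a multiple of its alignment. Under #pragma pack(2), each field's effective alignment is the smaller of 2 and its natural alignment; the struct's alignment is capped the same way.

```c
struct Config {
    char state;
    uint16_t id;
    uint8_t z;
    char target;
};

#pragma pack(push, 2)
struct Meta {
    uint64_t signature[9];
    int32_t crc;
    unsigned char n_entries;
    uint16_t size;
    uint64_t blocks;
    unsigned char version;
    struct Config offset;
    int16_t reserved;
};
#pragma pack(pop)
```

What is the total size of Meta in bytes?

98 bytes

Config: state at 0 (size 1, align 1) → ends 1; pad 1 to align 2 for id; id at 2 (size 2, align 2) → ends 4; z at 4 (size 1, align 1) → ends 5; target at 5 (size 1, align 1) → ends 6; total 6 bytes, alignment 2
signature at 0 (size 72, align 2) → ends 72
crc at 72 (size 4, align 2) → ends 76
n_entries at 76 (size 1, align 1) → ends 77
pad 1 to align 2 for size
size at 78 (size 2, align 2) → ends 80
blocks at 80 (size 8, align 2) → ends 88
version at 88 (size 1, align 1) → ends 89
pad 1 to align 2 for offset
offset at 90 (size 6, align 2) → ends 96
reserved at 96 (size 2, align 2) → ends 98
total 98 bytes, alignment 2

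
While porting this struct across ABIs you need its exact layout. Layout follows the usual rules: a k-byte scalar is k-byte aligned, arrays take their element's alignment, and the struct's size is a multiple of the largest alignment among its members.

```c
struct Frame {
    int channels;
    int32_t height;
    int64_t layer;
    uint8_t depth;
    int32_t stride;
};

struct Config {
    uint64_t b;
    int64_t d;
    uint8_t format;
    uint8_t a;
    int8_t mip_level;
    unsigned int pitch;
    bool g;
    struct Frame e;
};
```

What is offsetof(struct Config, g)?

24

Frame: @0: channels [4B, align 4] → 4; @4: height [4B, align 4] → 8; @8: layer [8B, align 8] → 16; @16: depth [1B, align 1] → 17; +3 pad (align 4); @20: stride [4B, align 4] → 24; size 24, align 8
@0: b [8B, align 8] → 8
@8: d [8B, align 8] → 16
@16: format [1B, align 1] → 17
@17: a [1B, align 1] → 18
@18: mip_level [1B, align 1] → 19
+1 pad (align 4)
@20: pitch [4B, align 4] → 24
@24: g [1B, align 1] → 25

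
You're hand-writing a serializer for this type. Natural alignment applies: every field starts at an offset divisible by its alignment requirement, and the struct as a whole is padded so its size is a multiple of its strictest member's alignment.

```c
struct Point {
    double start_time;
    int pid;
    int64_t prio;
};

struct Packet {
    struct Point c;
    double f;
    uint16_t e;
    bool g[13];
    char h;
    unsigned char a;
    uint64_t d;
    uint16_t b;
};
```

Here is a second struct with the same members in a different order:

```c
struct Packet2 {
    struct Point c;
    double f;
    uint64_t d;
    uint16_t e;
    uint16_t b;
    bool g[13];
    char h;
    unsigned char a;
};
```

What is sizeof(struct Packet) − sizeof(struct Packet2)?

Point: 0..8  start_time  (8B, 8-aligned); 8..12  pid  (4B, 4-aligned); 12..16  -- padding (4B); 16..24  prio  (8B, 8-aligned); sizeof = 24, alignof = 8
0..24  c  (24B, 8-aligned)
24..32  f  (8B, 8-aligned)
32..34  e  (2B, 2-aligned)
34..47  g  (13B, 1-aligned)
47..48  h  (1B, 1-aligned)
48..49  a  (1B, 1-aligned)
49..56  -- padding (7B)
56..64  d  (8B, 8-aligned)
64..66  b  (2B, 2-aligned)
66..72  -- tail padding (6B)
sizeof = 72, alignof = 8
— Packet2 —
0..24  c  (24B, 8-aligned)
24..32  f  (8B, 8-aligned)
32..40  d  (8B, 8-aligned)
40..42  e  (2B, 2-aligned)
42..44  b  (2B, 2-aligned)
44..57  g  (13B, 1-aligned)
57..58  h  (1B, 1-aligned)
58..59  a  (1B, 1-aligned)
59..64  -- tail padding (5B)
sizeof = 64, alignof = 8
72 − 64 = 8

8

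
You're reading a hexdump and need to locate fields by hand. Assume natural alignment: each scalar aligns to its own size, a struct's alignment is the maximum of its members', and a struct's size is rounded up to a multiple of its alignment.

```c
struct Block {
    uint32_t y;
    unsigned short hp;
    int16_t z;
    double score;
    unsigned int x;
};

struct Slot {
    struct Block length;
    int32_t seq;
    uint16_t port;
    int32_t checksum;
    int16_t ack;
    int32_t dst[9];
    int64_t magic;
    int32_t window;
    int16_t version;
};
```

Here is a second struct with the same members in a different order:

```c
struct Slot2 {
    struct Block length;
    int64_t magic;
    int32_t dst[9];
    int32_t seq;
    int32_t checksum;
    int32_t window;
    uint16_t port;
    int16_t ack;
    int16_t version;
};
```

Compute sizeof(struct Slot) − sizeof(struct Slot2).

Block: y at 0 (size 4, align 4) → ends 4; hp at 4 (size 2, align 2) → ends 6; z at 6 (size 2, align 2) → ends 8; score at 8 (size 8, align 8) → ends 16; x at 16 (size 4, align 4) → ends 20; tail pad 4 to reach multiple of 8; total 24 bytes, alignment 8
length at 0 (size 24, align 8) → ends 24
seq at 24 (size 4, align 4) → ends 28
port at 28 (size 2, align 2) → ends 30
pad 2 to align 4 for checksum
checksum at 32 (size 4, align 4) → ends 36
ack at 36 (size 2, align 2) → ends 38
pad 2 to align 4 for dst
dst at 40 (size 36, align 4) → ends 76
pad 4 to align 8 for magic
magic at 80 (size 8, align 8) → ends 88
window at 88 (size 4, align 4) → ends 92
version at 92 (size 2, align 2) → ends 94
tail pad 2 to reach multiple of 8
total 96 bytes, alignment 8
— Slot2 —
length at 0 (size 24, align 8) → ends 24
magic at 24 (size 8, align 8) → ends 32
dst at 32 (size 36, align 4) → ends 68
seq at 68 (size 4, align 4) → ends 72
checksum at 72 (size 4, align 4) → ends 76
window at 76 (size 4, align 4) → ends 80
port at 80 (size 2, align 2) → ends 82
ack at 82 (size 2, align 2) → ends 84
version at 84 (size 2, align 2) → ends 86
tail pad 2 to reach multiple of 8
total 88 bytes, alignment 8
96 − 88 = 8

8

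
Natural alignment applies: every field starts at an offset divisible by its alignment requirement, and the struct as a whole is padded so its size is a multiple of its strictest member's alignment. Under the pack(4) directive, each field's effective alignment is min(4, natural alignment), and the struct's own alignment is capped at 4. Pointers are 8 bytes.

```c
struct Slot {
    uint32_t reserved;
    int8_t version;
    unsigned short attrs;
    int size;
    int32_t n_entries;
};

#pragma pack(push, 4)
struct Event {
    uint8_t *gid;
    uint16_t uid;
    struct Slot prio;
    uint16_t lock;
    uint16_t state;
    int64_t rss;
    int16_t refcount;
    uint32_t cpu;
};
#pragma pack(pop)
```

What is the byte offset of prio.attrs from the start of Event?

Slot: 0..4  reserved  (4B, 4-aligned); 4..5  version  (1B, 1-aligned); 5..6  -- padding (1B); 6..8  attrs  (2B, 2-aligned); 8..12  size  (4B, 4-aligned); 12..16  n_entries  (4B, 4-aligned); sizeof = 16, alignof = 4
0..8  gid  (8B, 4-aligned)
8..10  uid  (2B, 2-aligned)
10..12  -- padding (2B)
12..28  prio  (16B, 4-aligned)
within Slot: attrs at 6
12 + 6 = 18

18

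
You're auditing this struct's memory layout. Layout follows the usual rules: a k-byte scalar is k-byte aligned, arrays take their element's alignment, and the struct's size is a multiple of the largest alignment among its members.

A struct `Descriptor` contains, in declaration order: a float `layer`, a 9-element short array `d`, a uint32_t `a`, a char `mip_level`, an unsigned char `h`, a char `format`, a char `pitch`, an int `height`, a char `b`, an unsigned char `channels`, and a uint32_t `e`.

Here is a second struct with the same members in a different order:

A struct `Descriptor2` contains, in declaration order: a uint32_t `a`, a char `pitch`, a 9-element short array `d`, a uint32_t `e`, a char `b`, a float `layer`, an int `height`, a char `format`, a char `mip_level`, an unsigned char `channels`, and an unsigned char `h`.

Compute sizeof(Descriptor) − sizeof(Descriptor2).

0

layer at 0 (size 4, align 4) → ends 4
d at 4 (size 18, align 2) → ends 22
pad 2 to align 4 for a
a at 24 (size 4, align 4) → ends 28
mip_level at 28 (size 1, align 1) → ends 29
h at 29 (size 1, align 1) → ends 30
format at 30 (size 1, align 1) → ends 31
pitch at 31 (size 1, align 1) → ends 32
height at 32 (size 4, align 4) → ends 36
b at 36 (size 1, align 1) → ends 37
channels at 37 (size 1, align 1) → ends 38
pad 2 to align 4 for e
e at 40 (size 4, align 4) → ends 44
total 44 bytes, alignment 4
— Descriptor2 —
a at 0 (size 4, align 4) → ends 4
pitch at 4 (size 1, align 1) → ends 5
pad 1 to align 2 for d
d at 6 (size 18, align 2) → ends 24
e at 24 (size 4, align 4) → ends 28
b at 28 (size 1, align 1) → ends 29
pad 3 to align 4 for layer
layer at 32 (size 4, align 4) → ends 36
height at 36 (size 4, align 4) → ends 40
format at 40 (size 1, align 1) → ends 41
mip_level at 41 (size 1, align 1) → ends 42
channels at 42 (size 1, align 1) → ends 43
h at 43 (size 1, align 1) → ends 44
total 44 bytes, alignment 4
44 − 44 = 0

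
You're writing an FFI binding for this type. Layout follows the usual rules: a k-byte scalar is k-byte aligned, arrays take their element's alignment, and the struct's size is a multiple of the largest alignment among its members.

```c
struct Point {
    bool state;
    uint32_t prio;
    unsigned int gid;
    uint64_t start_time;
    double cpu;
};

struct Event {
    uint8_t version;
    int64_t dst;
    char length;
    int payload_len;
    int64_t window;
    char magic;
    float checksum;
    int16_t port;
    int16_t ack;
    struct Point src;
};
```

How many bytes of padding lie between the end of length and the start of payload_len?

3

Point: @0: state [1B, align 1] → 1; +3 pad (align 4); @4: prio [4B, align 4] → 8; @8: gid [4B, align 4] → 12; +4 pad (align 8); @16: start_time [8B, align 8] → 24; @24: cpu [8B, align 8] → 32; size 32, align 8
@0: version [1B, align 1] → 1
+7 pad (align 8)
@8: dst [8B, align 8] → 16
@16: length [1B, align 1] → 17
+3 pad (align 4)
@20: payload_len [4B, align 4] → 24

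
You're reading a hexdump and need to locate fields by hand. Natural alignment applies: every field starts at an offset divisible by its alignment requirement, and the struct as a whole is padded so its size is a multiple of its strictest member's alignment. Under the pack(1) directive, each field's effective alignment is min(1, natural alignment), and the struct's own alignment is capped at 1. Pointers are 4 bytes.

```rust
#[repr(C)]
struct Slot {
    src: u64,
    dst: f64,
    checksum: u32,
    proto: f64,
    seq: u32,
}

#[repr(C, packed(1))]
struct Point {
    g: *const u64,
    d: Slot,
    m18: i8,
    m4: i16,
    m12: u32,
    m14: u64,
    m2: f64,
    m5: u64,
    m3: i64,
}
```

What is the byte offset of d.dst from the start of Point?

12

Slot: src at 0 (size 8, align 8) → ends 8; dst at 8 (size 8, align 8) → ends 16; checksum at 16 (size 4, align 4) → ends 20; pad 4 to align 8 for proto; proto at 24 (size 8, align 8) → ends 32; seq at 32 (size 4, align 4) → ends 36; tail pad 4 to reach multiple of 8; total 40 bytes, alignment 8
g at 0 (size 4, align 1) → ends 4
d at 4 (size 40, align 1) → ends 44
within Slot: dst at 8
4 + 8 = 12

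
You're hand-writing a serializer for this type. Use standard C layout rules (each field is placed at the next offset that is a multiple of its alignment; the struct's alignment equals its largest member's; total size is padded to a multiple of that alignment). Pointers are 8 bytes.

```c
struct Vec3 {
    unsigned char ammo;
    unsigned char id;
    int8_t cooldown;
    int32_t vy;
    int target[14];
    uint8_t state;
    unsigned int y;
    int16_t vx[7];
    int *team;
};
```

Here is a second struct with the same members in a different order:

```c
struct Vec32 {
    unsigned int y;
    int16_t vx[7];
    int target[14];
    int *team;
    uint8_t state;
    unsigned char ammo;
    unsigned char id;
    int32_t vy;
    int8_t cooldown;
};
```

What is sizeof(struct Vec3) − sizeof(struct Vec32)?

0..1  ammo  (1B, 1-aligned)
1..2  id  (1B, 1-aligned)
2..3  cooldown  (1B, 1-aligned)
3..4  -- padding (1B)
4..8  vy  (4B, 4-aligned)
8..64  target  (56B, 4-aligned)
64..65  state  (1B, 1-aligned)
65..68  -- padding (3B)
68..72  y  (4B, 4-aligned)
72..86  vx  (14B, 2-aligned)
86..88  -- padding (2B)
88..96  team  (8B, 8-aligned)
sizeof = 96, alignof = 8
— Vec32 —
0..4  y  (4B, 4-aligned)
4..18  vx  (14B, 2-aligned)
18..20  -- padding (2B)
20..76  target  (56B, 4-aligned)
76..80  -- padding (4B)
80..88  team  (8B, 8-aligned)
88..89  state  (1B, 1-aligned)
89..90  ammo  (1B, 1-aligned)
90..91  id  (1B, 1-aligned)
91..92  -- padding (1B)
92..96  vy  (4B, 4-aligned)
96..97  cooldown  (1B, 1-aligned)
97..104  -- tail padding (7B)
sizeof = 104, alignof = 8
96 − 104 = -8

-8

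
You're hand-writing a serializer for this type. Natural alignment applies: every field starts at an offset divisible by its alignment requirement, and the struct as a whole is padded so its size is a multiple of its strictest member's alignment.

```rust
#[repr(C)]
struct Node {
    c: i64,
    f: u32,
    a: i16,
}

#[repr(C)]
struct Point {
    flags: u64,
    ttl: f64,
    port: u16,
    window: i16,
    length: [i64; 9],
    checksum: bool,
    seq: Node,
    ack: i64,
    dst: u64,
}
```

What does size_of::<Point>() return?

136 bytes

Node: c at 0 (size 8, align 8) → ends 8; f at 8 (size 4, align 4) → ends 12; a at 12 (size 2, align 2) → ends 14; tail pad 2 to reach multiple of 8; total 16 bytes, alignment 8
flags at 0 (size 8, align 8) → ends 8
ttl at 8 (size 8, align 8) → ends 16
port at 16 (size 2, align 2) → ends 18
window at 18 (size 2, align 2) → ends 20
pad 4 to align 8 for length
length at 24 (size 72, align 8) → ends 96
checksum at 96 (size 1, align 1) → ends 97
pad 7 to align 8 for seq
seq at 104 (size 16, align 8) → ends 120
ack at 120 (size 8, align 8) → ends 128
dst at 128 (size 8, align 8) → ends 136
total 136 bytes, alignment 8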